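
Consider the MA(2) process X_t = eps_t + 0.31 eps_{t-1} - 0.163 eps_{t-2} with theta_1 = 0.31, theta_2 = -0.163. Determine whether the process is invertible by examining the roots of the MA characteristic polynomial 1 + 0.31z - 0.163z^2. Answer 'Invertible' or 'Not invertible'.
\text{Invertible}

The MA(q) characteristic polynomial is P(z) = 1 + 0.31z - 0.163z^2.
Invertibility requires all roots to lie outside the unit circle, i.e. |z| > 1 for every root.
Set 1 + (0.31) z + (-0.163) z^2 = 0, i.e. a z^2 + b z + c = 0 with a = -0.163, b = 0.31, c = 1.
Discriminant D = b^2 - 4ac = (0.31)^2 - 4*(-0.163)*1 = 0.0961 - (-0.652) = 0.7481.
D >= 0, so the roots are real: z = (-b +/- sqrt(D)) / (2a) = (-0.31 +/- 0.864928) / (-0.326).
  z_1 = (-0.31 + 0.864928) / (-0.326) = -1.7022,   |z_1| = 1.7022.
  z_2 = (-0.31 - 0.864928) / (-0.326) = 3.6041,   |z_2| = 3.6041.
Moduli of all roots: 1.7022, 3.6041.
All moduli strictly greater than 1? Yes.
Verdict: Invertible.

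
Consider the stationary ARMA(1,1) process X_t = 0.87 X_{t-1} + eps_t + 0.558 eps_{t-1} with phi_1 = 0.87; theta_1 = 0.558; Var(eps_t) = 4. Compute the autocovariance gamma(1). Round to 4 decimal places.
\gamma(1) = 34.9031

Multiply the model equation by X_{t-k} and take expectations. With theta_0 = psi_0 = 1 and psi_j the MA(infinity) weights, this gives
  gamma(k) - sum_i phi_i gamma(k-i) = c_k,
  c_k = sigma^2 * sum_{j=k..q} theta_j psi_{j-k}   (c_k = 0 for k > q),
using gamma(-m) = gamma(m).
psi-weights needed (psi_j = theta_j + sum_i phi_i psi_{j-i}):
  psi_1 = theta_1 + phi_1 = 0.558 + (0.87) = 1.428
Right-hand sides:
  c_0 = sigma^2 (1 + theta_1 psi_1) = 4 * (1 + (0.558)(1.428)) = 4 * 1.796824 = 7.187296
  c_1 = sigma^2 theta_1 = 4 * (0.558) = 2.232
  c_2 = 0
Equations for k = 0 and k = 1 (AR order 1):
  gamma(0) = phi_1 gamma(1) + c_0
  gamma(1) = phi_1 gamma(0) + c_1
Substituting the second into the first: gamma(0) (1 - phi_1^2) = c_0 + phi_1 c_1, so
  gamma(0) = (c_0 + phi_1 c_1) / (1 - phi_1^2) = (7.187296 + (0.87)(2.232)) / (1 - (0.87)^2) = 9.129136 / 0.2431 = 37.553007.
  gamma(1) = phi_1 gamma(0) + c_1 = (0.87)(37.553007) + (2.232) = 34.903116.
Therefore gamma(1) = 34.9031 (to 4 decimal places).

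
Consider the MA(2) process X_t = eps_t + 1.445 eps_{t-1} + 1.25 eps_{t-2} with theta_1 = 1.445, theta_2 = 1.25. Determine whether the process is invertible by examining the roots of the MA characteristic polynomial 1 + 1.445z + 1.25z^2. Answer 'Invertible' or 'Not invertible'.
\text{Not invertible}

The MA(q) characteristic polynomial is P(z) = 1 + 1.445z + 1.25z^2.
Invertibility requires all roots to lie outside the unit circle, i.e. |z| > 1 for every root.
Set 1 + (1.445) z + (1.25) z^2 = 0, i.e. a z^2 + b z + c = 0 with a = 1.25, b = 1.445, c = 1.
Discriminant D = b^2 - 4ac = (1.445)^2 - 4*(1.25)*1 = 2.088025 - (5) = -2.911975.
D < 0, so the roots are the complex-conjugate pair z = (-b +/- i sqrt(-D)) / (2a) = -0.578 +/- 0.6826i.
For a conjugate pair |z|^2 = z * conj(z) = (product of roots) = c/a = 1/(1.25) = 0.8, so |z| = sqrt(0.8) = 0.8944 for both roots.
Moduli of all roots: 0.8944, 0.8944.
All moduli strictly greater than 1? No.
Verdict: Not invertible.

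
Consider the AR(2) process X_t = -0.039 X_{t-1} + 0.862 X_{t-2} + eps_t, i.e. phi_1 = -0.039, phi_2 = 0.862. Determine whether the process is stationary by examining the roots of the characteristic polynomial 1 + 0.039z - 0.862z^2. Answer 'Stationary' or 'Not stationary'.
\text{Stationary}

The AR(p) characteristic polynomial is P(z) = 1 + 0.039z - 0.862z^2.
Stationarity requires all roots to lie outside the unit circle, i.e. |z| > 1 for every root.
Set 1 + (0.039) z + (-0.862) z^2 = 0, i.e. a z^2 + b z + c = 0 with a = -0.862, b = 0.039, c = 1.
Discriminant D = b^2 - 4ac = (0.039)^2 - 4*(-0.862)*1 = 0.001521 - (-3.448) = 3.449521.
D >= 0, so the roots are real: z = (-b +/- sqrt(D)) / (2a) = (-0.039 +/- 1.857289) / (-1.724).
  z_1 = (-0.039 + 1.857289) / (-1.724) = -1.0547,   |z_1| = 1.0547.
  z_2 = (-0.039 - 1.857289) / (-1.724) = 1.0999,   |z_2| = 1.0999.
Moduli of all roots: 1.0547, 1.0999.
All moduli strictly greater than 1? Yes.
Verdict: Stationary.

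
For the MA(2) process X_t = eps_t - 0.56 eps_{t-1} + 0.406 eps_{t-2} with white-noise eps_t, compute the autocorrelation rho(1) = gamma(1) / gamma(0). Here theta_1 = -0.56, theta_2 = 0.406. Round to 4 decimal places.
\rho(1) = -0.5326

For an MA(q) process with theta_0 = 1, the autocovariance is
  gamma(k) = sigma^2 * sum_{i=0..q-k} theta_i * theta_{i+k},
and rho(k) = gamma(k) / gamma(0). Sigma^2 cancels.
  numerator   = (1)*(-0.56) + (-0.56)*(0.406) = -0.78736.
  denominator = (1)^2 + (-0.56)^2 + (0.406)^2 = 1.478436.
  rho(1) = -0.78736 / 1.478436 = -0.5326.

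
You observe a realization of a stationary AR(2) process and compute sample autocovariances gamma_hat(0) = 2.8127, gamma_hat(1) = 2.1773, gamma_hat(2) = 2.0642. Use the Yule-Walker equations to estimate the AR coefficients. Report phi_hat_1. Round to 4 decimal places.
\hat\phi_{1} = 0.5140

The Yule-Walker equations for an AR(p) process read, in matrix form,
  Gamma_p phi = r_p,   with   (Gamma_p)_{ij} = gamma(|i - j|),
                       (r_p)_i = gamma(i),   i,j = 1..p.
Substitute the sample gammas (Toeplitz matrix and right-hand side of size 2):
  Gamma_p = [[2.8127, 2.1773], [2.1773, 2.8127]]
  r_p     = [2.1773, 2.0642]
Written out:
  2.8127 phi_1 + 2.1773 phi_2 = 2.1773
  2.1773 phi_1 + 2.8127 phi_2 = 2.0642
Solve by Cramer's rule:
  det = gamma(0)^2 - gamma(1)^2 = (2.8127)^2 - (2.1773)^2 = 7.91128129 - 4.74063529 = 3.170646
  phi_hat_1 = [gamma(1) gamma(0) - gamma(1) gamma(2)] / det = [(2.1773)(2.8127) - (2.1773)(2.0642)] / 3.170646 = 1.62970905 / 3.170646 = 0.514
  phi_hat_2 = [gamma(0) gamma(2) - gamma(1)^2] / det = [(2.8127)(2.0642) - (2.1773)^2] / 3.170646 = 1.06534005 / 3.170646 = 0.336
So phi_hat = [0.5140, 0.3360].
Therefore phi_hat_1 = 0.5140.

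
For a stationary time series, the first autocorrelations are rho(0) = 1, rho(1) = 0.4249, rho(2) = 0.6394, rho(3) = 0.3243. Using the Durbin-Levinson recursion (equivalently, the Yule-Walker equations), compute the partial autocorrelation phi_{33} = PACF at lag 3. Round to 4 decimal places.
\phi_{33} = -0.0590

The PACF at lag k is phi_{kk}, the last component of the solution
to the Yule-Walker system G_k phi = r_k where
  (G_k)_{ij} = rho(|i - j|), (r_k)_i = rho(i), i,j = 1..k.
Equivalently, Durbin-Levinson gives phi_{kk} iteratively:
  phi_{11} = rho(1)
  phi_{kk} = [rho(k) - sum_{j=1..k-1} phi_{k-1,j} rho(k-j)]
            / [1 - sum_{j=1..k-1} phi_{k-1,j} rho(j)],
  phi_{k,j} = phi_{k-1,j} - phi_{kk} phi_{k-1,k-j},  j = 1..k-1.
Step k = 1:
  phi_11 = rho(1) = 0.4249.
Step k = 2:
  phi_22 = [rho(2) - phi_11 rho(1)] / [1 - phi_11 rho(1)] = [0.6394 - (0.4249)(0.4249)] / [1 - (0.4249)(0.4249)]
         = 0.45885999 / 0.81945999 = 0.559954.
  Update: phi_21 = phi_11 - phi_22 phi_11 = 0.4249 - (0.559954)(0.4249) = 0.186975.
Step k = 3:
  phi_33 = [rho(3) - phi_21 rho(2) - phi_22 rho(1)] / [1 - phi_21 rho(1) - phi_22 rho(2)]
    numerator   = 0.3243 - (0.186975)(0.6394) - (0.559954)(0.4249) = -0.03317664
    denominator = 1 - (0.186975)(0.4249) - (0.559954)(0.6394) = 0.56251945
  phi_33 = -0.03317664 / 0.56251945 = -0.059.
Therefore phi_{33} = -0.0590.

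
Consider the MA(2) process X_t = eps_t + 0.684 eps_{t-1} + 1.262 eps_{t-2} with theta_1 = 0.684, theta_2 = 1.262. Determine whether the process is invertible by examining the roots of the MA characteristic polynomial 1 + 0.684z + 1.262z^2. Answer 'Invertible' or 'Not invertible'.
\text{Not invertible}

The MA(q) characteristic polynomial is P(z) = 1 + 0.684z + 1.262z^2.
Invertibility requires all roots to lie outside the unit circle, i.e. |z| > 1 for every root.
Set 1 + (0.684) z + (1.262) z^2 = 0, i.e. a z^2 + b z + c = 0 with a = 1.262, b = 0.684, c = 1.
Discriminant D = b^2 - 4ac = (0.684)^2 - 4*(1.262)*1 = 0.467856 - (5.048) = -4.580144.
D < 0, so the roots are the complex-conjugate pair z = (-b +/- i sqrt(-D)) / (2a) = -0.271 +/- 0.8479i.
For a conjugate pair |z|^2 = z * conj(z) = (product of roots) = c/a = 1/(1.262) = 0.792393, so |z| = sqrt(0.792393) = 0.8902 for both roots.
Moduli of all roots: 0.8902, 0.8902.
All moduli strictly greater than 1? No.
Verdict: Not invertible.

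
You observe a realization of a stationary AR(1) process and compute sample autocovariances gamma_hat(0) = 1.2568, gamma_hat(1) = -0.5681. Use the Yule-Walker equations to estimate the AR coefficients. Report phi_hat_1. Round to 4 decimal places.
\hat\phi_{1} = -0.4520

The Yule-Walker equations for an AR(p) process read, in matrix form,
  Gamma_p phi = r_p,   with   (Gamma_p)_{ij} = gamma(|i - j|),
                       (r_p)_i = gamma(i),   i,j = 1..p.
Substitute the sample gammas (Toeplitz matrix and right-hand side of size 1):
  Gamma_p = [[1.2568]]
  r_p     = [-0.5681]
With p = 1 this is the single equation gamma(0) phi_1 = gamma(1):
  phi_hat_1 = gamma(1) / gamma(0) = -0.5681 / 1.2568 = -0.4520.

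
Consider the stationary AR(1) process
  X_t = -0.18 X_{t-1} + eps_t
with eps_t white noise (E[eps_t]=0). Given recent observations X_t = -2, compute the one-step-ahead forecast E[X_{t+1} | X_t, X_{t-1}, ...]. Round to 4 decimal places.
E[X_{t+1} \mid \mathcal F_t] = 0.3600

For an AR(p) model X_t = c + sum_i phi_i X_{t-i} + eps_t, the
one-step-ahead conditional mean is
  E[X_{t+1} | X_t, ...] = c + sum_i phi_i X_{t+1-i}.
Substitute known values:
  E[X_{t+1} | ...] = (-0.18) * (-2)
                   = 0.3600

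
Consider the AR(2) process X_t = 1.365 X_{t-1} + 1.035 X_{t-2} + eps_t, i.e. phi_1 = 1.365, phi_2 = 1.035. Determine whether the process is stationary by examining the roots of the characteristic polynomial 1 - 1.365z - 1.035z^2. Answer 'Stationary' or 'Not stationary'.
\text{Not stationary}

The AR(p) characteristic polynomial is P(z) = 1 - 1.365z - 1.035z^2.
Stationarity requires all roots to lie outside the unit circle, i.e. |z| > 1 for every root.
Set 1 + (-1.365) z + (-1.035) z^2 = 0, i.e. a z^2 + b z + c = 0 with a = -1.035, b = -1.365, c = 1.
Discriminant D = b^2 - 4ac = (-1.365)^2 - 4*(-1.035)*1 = 1.863225 - (-4.14) = 6.003225.
D >= 0, so the roots are real: z = (-b +/- sqrt(D)) / (2a) = (1.365 +/- 2.450148) / (-2.07).
  z_1 = (1.365 + 2.450148) / (-2.07) = -1.8431,   |z_1| = 1.8431.
  z_2 = (1.365 - 2.450148) / (-2.07) = 0.5242,   |z_2| = 0.5242.
Moduli of all roots: 1.8431, 0.5242.
All moduli strictly greater than 1? No.
Verdict: Not stationary.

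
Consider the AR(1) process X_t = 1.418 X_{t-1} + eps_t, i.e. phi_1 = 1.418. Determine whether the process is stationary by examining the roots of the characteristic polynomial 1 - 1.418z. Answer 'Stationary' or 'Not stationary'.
\text{Not stationary}

The AR(p) characteristic polynomial is P(z) = 1 - 1.418z.
Stationarity requires all roots to lie outside the unit circle, i.e. |z| > 1 for every root.
This is linear in z: 1 + (-1.418) z = 0  =>  z = -1/(-1.418) = 0.705219,  |z| = 0.705219.
Moduli of all roots: 0.7052.
All moduli strictly greater than 1? No.
Verdict: Not stationary.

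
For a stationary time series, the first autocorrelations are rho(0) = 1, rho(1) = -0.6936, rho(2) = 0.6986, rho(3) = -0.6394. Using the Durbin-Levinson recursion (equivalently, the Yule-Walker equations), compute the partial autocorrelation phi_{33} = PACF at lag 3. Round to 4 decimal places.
\phi_{33} = -0.1572

The PACF at lag k is phi_{kk}, the last component of the solution
to the Yule-Walker system G_k phi = r_k where
  (G_k)_{ij} = rho(|i - j|), (r_k)_i = rho(i), i,j = 1..k.
Equivalently, Durbin-Levinson gives phi_{kk} iteratively:
  phi_{11} = rho(1)
  phi_{kk} = [rho(k) - sum_{j=1..k-1} phi_{k-1,j} rho(k-j)]
            / [1 - sum_{j=1..k-1} phi_{k-1,j} rho(j)],
  phi_{k,j} = phi_{k-1,j} - phi_{kk} phi_{k-1,k-j},  j = 1..k-1.
Step k = 1:
  phi_11 = rho(1) = -0.6936.
Step k = 2:
  phi_22 = [rho(2) - phi_11 rho(1)] / [1 - phi_11 rho(1)] = [0.6986 - (-0.6936)(-0.6936)] / [1 - (-0.6936)(-0.6936)]
         = 0.21751904 / 0.51891904 = 0.419177.
  Update: phi_21 = phi_11 - phi_22 phi_11 = -0.6936 - (0.419177)(-0.6936) = -0.402859.
Step k = 3:
  phi_33 = [rho(3) - phi_21 rho(2) - phi_22 rho(1)] / [1 - phi_21 rho(1) - phi_22 rho(2)]
    numerator   = -0.6394 - (-0.402859)(0.6986) - (0.419177)(-0.6936) = -0.06722161
    denominator = 1 - (-0.402859)(-0.6936) - (0.419177)(0.6986) = 0.42774001
  phi_33 = -0.06722161 / 0.42774001 = -0.1572.
Therefore phi_{33} = -0.1572.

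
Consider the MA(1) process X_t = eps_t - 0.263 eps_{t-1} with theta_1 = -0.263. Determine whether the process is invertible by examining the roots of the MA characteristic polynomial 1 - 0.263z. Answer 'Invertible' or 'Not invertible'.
\text{Invertible}

The MA(q) characteristic polynomial is P(z) = 1 - 0.263z.
Invertibility requires all roots to lie outside the unit circle, i.e. |z| > 1 for every root.
This is linear in z: 1 + (-0.263) z = 0  =>  z = -1/(-0.263) = 3.802281,  |z| = 3.802281.
Moduli of all roots: 3.8023.
All moduli strictly greater than 1? Yes.
Verdict: Invertible.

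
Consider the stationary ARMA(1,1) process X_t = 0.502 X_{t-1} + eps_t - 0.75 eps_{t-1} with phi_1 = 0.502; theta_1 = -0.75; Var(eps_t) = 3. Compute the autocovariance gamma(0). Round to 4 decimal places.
\gamma(0) = 3.2467

Multiply the model equation by X_{t-k} and take expectations. With theta_0 = psi_0 = 1 and psi_j the MA(infinity) weights, this gives
  gamma(k) - sum_i phi_i gamma(k-i) = c_k,
  c_k = sigma^2 * sum_{j=k..q} theta_j psi_{j-k}   (c_k = 0 for k > q),
using gamma(-m) = gamma(m).
psi-weights needed (psi_j = theta_j + sum_i phi_i psi_{j-i}):
  psi_1 = theta_1 + phi_1 = -0.75 + (0.502) = -0.248
Right-hand sides:
  c_0 = sigma^2 (1 + theta_1 psi_1) = 3 * (1 + (-0.75)(-0.248)) = 3 * 1.186 = 3.558
  c_1 = sigma^2 theta_1 = 3 * (-0.75) = -2.25
  c_2 = 0
Equations for k = 0 and k = 1 (AR order 1):
  gamma(0) = phi_1 gamma(1) + c_0
  gamma(1) = phi_1 gamma(0) + c_1
Substituting the second into the first: gamma(0) (1 - phi_1^2) = c_0 + phi_1 c_1, so
  gamma(0) = (c_0 + phi_1 c_1) / (1 - phi_1^2) = (3.558 + (0.502)(-2.25)) / (1 - (0.502)^2) = 2.4285 / 0.747996 = 3.246675.
Therefore gamma(0) = 3.2467 (to 4 decimal places).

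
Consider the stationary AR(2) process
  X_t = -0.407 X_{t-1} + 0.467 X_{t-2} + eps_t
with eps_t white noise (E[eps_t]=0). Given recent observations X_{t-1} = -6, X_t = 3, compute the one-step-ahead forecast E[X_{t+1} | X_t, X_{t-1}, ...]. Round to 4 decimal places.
E[X_{t+1} \mid \mathcal F_t] = -4.0230

For an AR(p) model X_t = c + sum_i phi_i X_{t-i} + eps_t, the
one-step-ahead conditional mean is
  E[X_{t+1} | X_t, ...] = c + sum_i phi_i X_{t+1-i}.
Substitute known values:
  E[X_{t+1} | ...] = (-0.407) * (3) + (0.467) * (-6)
                   = -4.0230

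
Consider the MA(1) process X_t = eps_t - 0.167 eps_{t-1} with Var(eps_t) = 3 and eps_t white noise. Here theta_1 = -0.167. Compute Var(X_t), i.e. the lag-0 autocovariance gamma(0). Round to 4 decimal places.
\gamma(0) = 3.0837

For an MA(q) process X_t = eps_t + sum_i theta_i eps_{t-i} with
Var(eps_t) = sigma^2, the variance is
  gamma(0) = sigma^2 * (1 + sum_i theta_i^2).
  sum_i theta_i^2 = (-0.167)^2 = 0.027889.
  gamma(0) = 3 * (1 + 0.027889) = 3 * 1.027889 = 3.083667, which rounds to 3.0837.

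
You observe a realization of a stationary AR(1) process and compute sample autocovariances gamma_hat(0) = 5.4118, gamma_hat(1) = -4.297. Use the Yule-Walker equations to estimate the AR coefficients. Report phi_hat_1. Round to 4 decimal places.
\hat\phi_{1} = -0.7940

The Yule-Walker equations for an AR(p) process read, in matrix form,
  Gamma_p phi = r_p,   with   (Gamma_p)_{ij} = gamma(|i - j|),
                       (r_p)_i = gamma(i),   i,j = 1..p.
Substitute the sample gammas (Toeplitz matrix and right-hand side of size 1):
  Gamma_p = [[5.4118]]
  r_p     = [-4.297]
With p = 1 this is the single equation gamma(0) phi_1 = gamma(1):
  phi_hat_1 = gamma(1) / gamma(0) = -4.297 / 5.4118 = -0.7940.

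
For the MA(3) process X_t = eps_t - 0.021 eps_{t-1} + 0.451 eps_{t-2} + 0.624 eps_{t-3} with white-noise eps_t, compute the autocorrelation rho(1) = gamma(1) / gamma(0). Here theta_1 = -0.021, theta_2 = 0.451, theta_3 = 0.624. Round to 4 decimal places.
\rho(1) = 0.1575

For an MA(q) process with theta_0 = 1, the autocovariance is
  gamma(k) = sigma^2 * sum_{i=0..q-k} theta_i * theta_{i+k},
and rho(k) = gamma(k) / gamma(0). Sigma^2 cancels.
  numerator   = (1)*(-0.021) + (-0.021)*(0.451) + (0.451)*(0.624) = 0.250953.
  denominator = (1)^2 + (-0.021)^2 + (0.451)^2 + (0.624)^2 = 1.593218.
  rho(1) = 0.250953 / 1.593218 = 0.1575.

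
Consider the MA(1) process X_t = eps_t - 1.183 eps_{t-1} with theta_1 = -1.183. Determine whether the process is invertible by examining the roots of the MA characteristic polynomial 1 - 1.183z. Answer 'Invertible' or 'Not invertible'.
\text{Not invertible}

The MA(q) characteristic polynomial is P(z) = 1 - 1.183z.
Invertibility requires all roots to lie outside the unit circle, i.e. |z| > 1 for every root.
This is linear in z: 1 + (-1.183) z = 0  =>  z = -1/(-1.183) = 0.845309,  |z| = 0.845309.
Moduli of all roots: 0.8453.
All moduli strictly greater than 1? No.
Verdict: Not invertible.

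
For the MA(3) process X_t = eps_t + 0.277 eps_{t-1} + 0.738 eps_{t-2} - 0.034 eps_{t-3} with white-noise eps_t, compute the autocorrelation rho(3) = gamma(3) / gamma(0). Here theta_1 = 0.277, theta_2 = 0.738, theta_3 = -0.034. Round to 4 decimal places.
\rho(3) = -0.0210

For an MA(q) process with theta_0 = 1, the autocovariance is
  gamma(k) = sigma^2 * sum_{i=0..q-k} theta_i * theta_{i+k},
and rho(k) = gamma(k) / gamma(0). Sigma^2 cancels.
  numerator   = (1)*(-0.034) = -0.034.
  denominator = (1)^2 + (0.277)^2 + (0.738)^2 + (-0.034)^2 = 1.622529.
  rho(3) = -0.034 / 1.622529 = -0.0210.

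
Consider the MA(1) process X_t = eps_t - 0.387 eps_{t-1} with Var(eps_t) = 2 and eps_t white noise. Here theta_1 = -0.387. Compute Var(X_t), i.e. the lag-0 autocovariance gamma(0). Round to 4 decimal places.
\gamma(0) = 2.2995

For an MA(q) process X_t = eps_t + sum_i theta_i eps_{t-i} with
Var(eps_t) = sigma^2, the variance is
  gamma(0) = sigma^2 * (1 + sum_i theta_i^2).
  sum_i theta_i^2 = (-0.387)^2 = 0.149769.
  gamma(0) = 2 * (1 + 0.149769) = 2 * 1.149769 = 2.299538, which rounds to 2.2995.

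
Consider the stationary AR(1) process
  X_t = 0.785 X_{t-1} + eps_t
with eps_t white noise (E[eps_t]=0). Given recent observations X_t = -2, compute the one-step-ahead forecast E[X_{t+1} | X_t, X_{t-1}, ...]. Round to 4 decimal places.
E[X_{t+1} \mid \mathcal F_t] = -1.5700

For an AR(p) model X_t = c + sum_i phi_i X_{t-i} + eps_t, the
one-step-ahead conditional mean is
  E[X_{t+1} | X_t, ...] = c + sum_i phi_i X_{t+1-i}.
Substitute known values:
  E[X_{t+1} | ...] = (0.785) * (-2)
                   = -1.5700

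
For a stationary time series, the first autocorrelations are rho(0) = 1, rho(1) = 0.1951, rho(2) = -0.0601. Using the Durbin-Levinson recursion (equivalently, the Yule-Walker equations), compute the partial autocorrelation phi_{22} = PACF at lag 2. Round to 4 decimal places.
\phi_{22} = -0.1020

The PACF at lag k is phi_{kk}, the last component of the solution
to the Yule-Walker system G_k phi = r_k where
  (G_k)_{ij} = rho(|i - j|), (r_k)_i = rho(i), i,j = 1..k.
Equivalently, Durbin-Levinson gives phi_{kk} iteratively:
  phi_{11} = rho(1)
  phi_{kk} = [rho(k) - sum_{j=1..k-1} phi_{k-1,j} rho(k-j)]
            / [1 - sum_{j=1..k-1} phi_{k-1,j} rho(j)],
  phi_{k,j} = phi_{k-1,j} - phi_{kk} phi_{k-1,k-j},  j = 1..k-1.
Step k = 1:
  phi_11 = rho(1) = 0.1951.
Step k = 2:
  phi_22 = [rho(2) - phi_11 rho(1)] / [1 - phi_11 rho(1)] = [-0.0601 - (0.1951)(0.1951)] / [1 - (0.1951)(0.1951)]
         = -0.09816401 / 0.96193599 = -0.102.
Therefore phi_{22} = -0.1020.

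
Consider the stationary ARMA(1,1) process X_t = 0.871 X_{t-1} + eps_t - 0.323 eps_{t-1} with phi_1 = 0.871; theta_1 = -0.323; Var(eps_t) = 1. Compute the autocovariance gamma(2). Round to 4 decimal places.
\gamma(2) = 1.4212

Multiply the model equation by X_{t-k} and take expectations. With theta_0 = psi_0 = 1 and psi_j the MA(infinity) weights, this gives
  gamma(k) - sum_i phi_i gamma(k-i) = c_k,
  c_k = sigma^2 * sum_{j=k..q} theta_j psi_{j-k}   (c_k = 0 for k > q),
using gamma(-m) = gamma(m).
psi-weights needed (psi_j = theta_j + sum_i phi_i psi_{j-i}):
  psi_1 = theta_1 + phi_1 = -0.323 + (0.871) = 0.548
Right-hand sides:
  c_0 = sigma^2 (1 + theta_1 psi_1) = 1 * (1 + (-0.323)(0.548)) = 1 * 0.822996 = 0.822996
  c_1 = sigma^2 theta_1 = 1 * (-0.323) = -0.323
  c_2 = 0
Equations for k = 0 and k = 1 (AR order 1):
  gamma(0) = phi_1 gamma(1) + c_0
  gamma(1) = phi_1 gamma(0) + c_1
Substituting the second into the first: gamma(0) (1 - phi_1^2) = c_0 + phi_1 c_1, so
  gamma(0) = (c_0 + phi_1 c_1) / (1 - phi_1^2) = (0.822996 + (0.871)(-0.323)) / (1 - (0.871)^2) = 0.541663 / 0.241359 = 2.244221.
  gamma(1) = phi_1 gamma(0) + c_1 = (0.871)(2.244221) + (-0.323) = 1.631717.
For k = 2 (> q): gamma(2) = phi_1 gamma(1) = (0.871)(1.631717) = 1.421225.
Therefore gamma(2) = 1.4212 (to 4 decimal places).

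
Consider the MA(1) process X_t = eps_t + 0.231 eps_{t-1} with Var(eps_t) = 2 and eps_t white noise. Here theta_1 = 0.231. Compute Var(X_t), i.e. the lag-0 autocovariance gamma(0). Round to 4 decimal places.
\gamma(0) = 2.1067

For an MA(q) process X_t = eps_t + sum_i theta_i eps_{t-i} with
Var(eps_t) = sigma^2, the variance is
  gamma(0) = sigma^2 * (1 + sum_i theta_i^2).
  sum_i theta_i^2 = (0.231)^2 = 0.053361.
  gamma(0) = 2 * (1 + 0.053361) = 2 * 1.053361 = 2.106722, which rounds to 2.1067.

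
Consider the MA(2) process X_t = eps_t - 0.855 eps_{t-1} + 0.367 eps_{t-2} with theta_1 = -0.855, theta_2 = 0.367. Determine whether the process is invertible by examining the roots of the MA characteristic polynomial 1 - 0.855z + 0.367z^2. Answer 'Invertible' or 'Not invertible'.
\text{Invertible}

The MA(q) characteristic polynomial is P(z) = 1 - 0.855z + 0.367z^2.
Invertibility requires all roots to lie outside the unit circle, i.e. |z| > 1 for every root.
Set 1 + (-0.855) z + (0.367) z^2 = 0, i.e. a z^2 + b z + c = 0 with a = 0.367, b = -0.855, c = 1.
Discriminant D = b^2 - 4ac = (-0.855)^2 - 4*(0.367)*1 = 0.731025 - (1.468) = -0.736975.
D < 0, so the roots are the complex-conjugate pair z = (-b +/- i sqrt(-D)) / (2a) = 1.1649 +/- 1.1696i.
For a conjugate pair |z|^2 = z * conj(z) = (product of roots) = c/a = 1/(0.367) = 2.724796, so |z| = sqrt(2.724796) = 1.6507 for both roots.
Moduli of all roots: 1.6507, 1.6507.
All moduli strictly greater than 1? Yes.
Verdict: Invertible.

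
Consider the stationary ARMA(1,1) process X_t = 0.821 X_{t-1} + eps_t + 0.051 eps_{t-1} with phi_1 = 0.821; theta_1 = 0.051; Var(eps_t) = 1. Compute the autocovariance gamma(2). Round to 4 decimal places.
\gamma(2) = 2.2883

Multiply the model equation by X_{t-k} and take expectations. With theta_0 = psi_0 = 1 and psi_j the MA(infinity) weights, this gives
  gamma(k) - sum_i phi_i gamma(k-i) = c_k,
  c_k = sigma^2 * sum_{j=k..q} theta_j psi_{j-k}   (c_k = 0 for k > q),
using gamma(-m) = gamma(m).
psi-weights needed (psi_j = theta_j + sum_i phi_i psi_{j-i}):
  psi_1 = theta_1 + phi_1 = 0.051 + (0.821) = 0.872
Right-hand sides:
  c_0 = sigma^2 (1 + theta_1 psi_1) = 1 * (1 + (0.051)(0.872)) = 1 * 1.044472 = 1.044472
  c_1 = sigma^2 theta_1 = 1 * (0.051) = 0.051
  c_2 = 0
Equations for k = 0 and k = 1 (AR order 1):
  gamma(0) = phi_1 gamma(1) + c_0
  gamma(1) = phi_1 gamma(0) + c_1
Substituting the second into the first: gamma(0) (1 - phi_1^2) = c_0 + phi_1 c_1, so
  gamma(0) = (c_0 + phi_1 c_1) / (1 - phi_1^2) = (1.044472 + (0.821)(0.051)) / (1 - (0.821)^2) = 1.086343 / 0.325959 = 3.33276.
  gamma(1) = phi_1 gamma(0) + c_1 = (0.821)(3.33276) + (0.051) = 2.787196.
For k = 2 (> q): gamma(2) = phi_1 gamma(1) = (0.821)(2.787196) = 2.288288.
Therefore gamma(2) = 2.2883 (to 4 decimal places).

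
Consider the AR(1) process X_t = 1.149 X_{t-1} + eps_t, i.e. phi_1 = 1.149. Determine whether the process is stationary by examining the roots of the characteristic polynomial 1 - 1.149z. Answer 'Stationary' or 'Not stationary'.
\text{Not stationary}

The AR(p) characteristic polynomial is P(z) = 1 - 1.149z.
Stationarity requires all roots to lie outside the unit circle, i.e. |z| > 1 for every root.
This is linear in z: 1 + (-1.149) z = 0  =>  z = -1/(-1.149) = 0.870322,  |z| = 0.870322.
Moduli of all roots: 0.8703.
All moduli strictly greater than 1? No.
Verdict: Not stationary.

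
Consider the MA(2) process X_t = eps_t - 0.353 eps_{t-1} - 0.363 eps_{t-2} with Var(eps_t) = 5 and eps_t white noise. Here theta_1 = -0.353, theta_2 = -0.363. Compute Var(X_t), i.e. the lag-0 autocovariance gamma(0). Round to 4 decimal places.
\gamma(0) = 6.2819

For an MA(q) process X_t = eps_t + sum_i theta_i eps_{t-i} with
Var(eps_t) = sigma^2, the variance is
  gamma(0) = sigma^2 * (1 + sum_i theta_i^2).
  sum_i theta_i^2 = (-0.353)^2 + (-0.363)^2 = 0.124609 + 0.131769 = 0.256378.
  gamma(0) = 5 * (1 + 0.256378) = 5 * 1.256378 = 6.28189, which rounds to 6.2819.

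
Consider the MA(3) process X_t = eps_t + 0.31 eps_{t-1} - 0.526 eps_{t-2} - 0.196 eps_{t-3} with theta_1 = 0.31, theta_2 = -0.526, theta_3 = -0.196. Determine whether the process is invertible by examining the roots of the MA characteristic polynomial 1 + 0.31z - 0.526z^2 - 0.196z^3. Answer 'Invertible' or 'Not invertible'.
\text{Invertible}

The MA(q) characteristic polynomial is P(z) = 1 + 0.31z - 0.526z^2 - 0.196z^3.
Invertibility requires all roots to lie outside the unit circle, i.e. |z| > 1 for every root.
Degree 3: look for a simple real root z0 first, then factor out (1 - z/z0) and solve the remaining quadratic.
Testing z0 = -2.5: P(-2.5) = 1 + (0.31)(-2.5) + (-0.526)(-2.5)^2 + (-0.196)(-2.5)^3
  = 1 + (-0.775) + (-3.2875) + (3.0625) = 0.  So z_0 = -2.5 is a root, |z_0| = 2.5.
Divide out the factor (1 + 0.4 z) = (1 - z/z0) (since 1/z0 = -0.4):
  P(z) = (1 + 0.4 z)(1 + (-0.09) z + (-0.49) z^2)
  [check: z-coef -0.09 - (-0.4) = 0.31; z^2-coef -0.49 - (-0.4)(-0.09) = -0.526; z^3-coef -(-0.4)(-0.49) = -0.196.]
Remaining roots from the quadratic factor 1 + (-0.09) z + (-0.49) z^2:
  Set 1 + (-0.09) z + (-0.49) z^2 = 0, i.e. a z^2 + b z + c = 0 with a = -0.49, b = -0.09, c = 1.
  Discriminant D = b^2 - 4ac = (-0.09)^2 - 4*(-0.49)*1 = 0.0081 - (-1.96) = 1.9681.
  D >= 0, so the roots are real: z = (-b +/- sqrt(D)) / (2a) = (0.09 +/- 1.40289) / (-0.98).
    z_1 = (0.09 + 1.40289) / (-0.98) = -1.5234,   |z_1| = 1.5234.
    z_2 = (0.09 - 1.40289) / (-0.98) = 1.3397,   |z_2| = 1.3397.
Moduli of all roots: 2.5000, 1.5234, 1.3397.
All moduli strictly greater than 1? Yes.
Verdict: Invertible.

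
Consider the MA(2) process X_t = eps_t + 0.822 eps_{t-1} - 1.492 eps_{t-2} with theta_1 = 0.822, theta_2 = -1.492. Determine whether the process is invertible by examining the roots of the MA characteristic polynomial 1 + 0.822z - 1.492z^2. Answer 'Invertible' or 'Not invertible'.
\text{Not invertible}

The MA(q) characteristic polynomial is P(z) = 1 + 0.822z - 1.492z^2.
Invertibility requires all roots to lie outside the unit circle, i.e. |z| > 1 for every root.
Set 1 + (0.822) z + (-1.492) z^2 = 0, i.e. a z^2 + b z + c = 0 with a = -1.492, b = 0.822, c = 1.
Discriminant D = b^2 - 4ac = (0.822)^2 - 4*(-1.492)*1 = 0.675684 - (-5.968) = 6.643684.
D >= 0, so the roots are real: z = (-b +/- sqrt(D)) / (2a) = (-0.822 +/- 2.577534) / (-2.984).
  z_1 = (-0.822 + 2.577534) / (-2.984) = -0.5883,   |z_1| = 0.5883.
  z_2 = (-0.822 - 2.577534) / (-2.984) = 1.1393,   |z_2| = 1.1393.
Moduli of all roots: 0.5883, 1.1393.
All moduli strictly greater than 1? No.
Verdict: Not invertible.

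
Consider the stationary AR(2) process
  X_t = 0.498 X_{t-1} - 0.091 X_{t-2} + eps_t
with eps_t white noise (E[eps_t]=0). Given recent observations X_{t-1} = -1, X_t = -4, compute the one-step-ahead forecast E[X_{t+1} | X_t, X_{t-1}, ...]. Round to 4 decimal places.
E[X_{t+1} \mid \mathcal F_t] = -1.9010

For an AR(p) model X_t = c + sum_i phi_i X_{t-i} + eps_t, the
one-step-ahead conditional mean is
  E[X_{t+1} | X_t, ...] = c + sum_i phi_i X_{t+1-i}.
Substitute known values:
  E[X_{t+1} | ...] = (0.498) * (-4) + (-0.091) * (-1)
                   = -1.9010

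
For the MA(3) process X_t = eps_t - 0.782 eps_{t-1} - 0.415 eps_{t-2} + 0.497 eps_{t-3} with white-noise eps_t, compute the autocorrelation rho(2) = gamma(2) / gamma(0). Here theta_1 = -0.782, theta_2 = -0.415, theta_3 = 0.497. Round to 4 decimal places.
\rho(2) = -0.3957

For an MA(q) process with theta_0 = 1, the autocovariance is
  gamma(k) = sigma^2 * sum_{i=0..q-k} theta_i * theta_{i+k},
and rho(k) = gamma(k) / gamma(0). Sigma^2 cancels.
  numerator   = (1)*(-0.415) + (-0.782)*(0.497) = -0.803654.
  denominator = (1)^2 + (-0.782)^2 + (-0.415)^2 + (0.497)^2 = 2.030758.
  rho(2) = -0.803654 / 2.030758 = -0.3957.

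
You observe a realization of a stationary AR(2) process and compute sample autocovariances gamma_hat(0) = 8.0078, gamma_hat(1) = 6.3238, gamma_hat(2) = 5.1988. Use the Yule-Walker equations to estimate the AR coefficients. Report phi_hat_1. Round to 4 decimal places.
\hat\phi_{1} = 0.7360

The Yule-Walker equations for an AR(p) process read, in matrix form,
  Gamma_p phi = r_p,   with   (Gamma_p)_{ij} = gamma(|i - j|),
                       (r_p)_i = gamma(i),   i,j = 1..p.
Substitute the sample gammas (Toeplitz matrix and right-hand side of size 2):
  Gamma_p = [[8.0078, 6.3238], [6.3238, 8.0078]]
  r_p     = [6.3238, 5.1988]
Written out:
  8.0078 phi_1 + 6.3238 phi_2 = 6.3238
  6.3238 phi_1 + 8.0078 phi_2 = 5.1988
Solve by Cramer's rule:
  det = gamma(0)^2 - gamma(1)^2 = (8.0078)^2 - (6.3238)^2 = 64.12486084 - 39.99044644 = 24.1344144
  phi_hat_1 = [gamma(1) gamma(0) - gamma(1) gamma(2)] / det = [(6.3238)(8.0078) - (6.3238)(5.1988)] / 24.1344144 = 17.7635542 / 24.1344144 = 0.736
  phi_hat_2 = [gamma(0) gamma(2) - gamma(1)^2] / det = [(8.0078)(5.1988) - (6.3238)^2] / 24.1344144 = 1.6405042 / 24.1344144 = 0.068
So phi_hat = [0.7360, 0.0680].
Therefore phi_hat_1 = 0.7360.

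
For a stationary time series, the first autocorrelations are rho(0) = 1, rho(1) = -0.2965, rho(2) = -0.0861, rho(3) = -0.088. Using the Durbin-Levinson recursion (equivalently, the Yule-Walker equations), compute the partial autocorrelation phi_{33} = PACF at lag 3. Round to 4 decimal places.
\phi_{33} = -0.1991

The PACF at lag k is phi_{kk}, the last component of the solution
to the Yule-Walker system G_k phi = r_k where
  (G_k)_{ij} = rho(|i - j|), (r_k)_i = rho(i), i,j = 1..k.
Equivalently, Durbin-Levinson gives phi_{kk} iteratively:
  phi_{11} = rho(1)
  phi_{kk} = [rho(k) - sum_{j=1..k-1} phi_{k-1,j} rho(k-j)]
            / [1 - sum_{j=1..k-1} phi_{k-1,j} rho(j)],
  phi_{k,j} = phi_{k-1,j} - phi_{kk} phi_{k-1,k-j},  j = 1..k-1.
Step k = 1:
  phi_11 = rho(1) = -0.2965.
Step k = 2:
  phi_22 = [rho(2) - phi_11 rho(1)] / [1 - phi_11 rho(1)] = [-0.0861 - (-0.2965)(-0.2965)] / [1 - (-0.2965)(-0.2965)]
         = -0.17401225 / 0.91208775 = -0.190785.
  Update: phi_21 = phi_11 - phi_22 phi_11 = -0.2965 - (-0.190785)(-0.2965) = -0.353068.
Step k = 3:
  phi_33 = [rho(3) - phi_21 rho(2) - phi_22 rho(1)] / [1 - phi_21 rho(1) - phi_22 rho(2)]
    numerator   = -0.088 - (-0.353068)(-0.0861) - (-0.190785)(-0.2965) = -0.17496674
    denominator = 1 - (-0.353068)(-0.2965) - (-0.190785)(-0.0861) = 0.8788889
  phi_33 = -0.17496674 / 0.8788889 = -0.1991.
Therefore phi_{33} = -0.1991.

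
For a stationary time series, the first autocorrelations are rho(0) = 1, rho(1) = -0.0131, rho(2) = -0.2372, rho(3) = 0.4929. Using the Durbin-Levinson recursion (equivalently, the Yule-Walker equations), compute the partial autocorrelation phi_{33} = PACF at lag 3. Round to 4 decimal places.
\phi_{33} = 0.5151

The PACF at lag k is phi_{kk}, the last component of the solution
to the Yule-Walker system G_k phi = r_k where
  (G_k)_{ij} = rho(|i - j|), (r_k)_i = rho(i), i,j = 1..k.
Equivalently, Durbin-Levinson gives phi_{kk} iteratively:
  phi_{11} = rho(1)
  phi_{kk} = [rho(k) - sum_{j=1..k-1} phi_{k-1,j} rho(k-j)]
            / [1 - sum_{j=1..k-1} phi_{k-1,j} rho(j)],
  phi_{k,j} = phi_{k-1,j} - phi_{kk} phi_{k-1,k-j},  j = 1..k-1.
Step k = 1:
  phi_11 = rho(1) = -0.0131.
Step k = 2:
  phi_22 = [rho(2) - phi_11 rho(1)] / [1 - phi_11 rho(1)] = [-0.2372 - (-0.0131)(-0.0131)] / [1 - (-0.0131)(-0.0131)]
         = -0.23737161 / 0.99982839 = -0.237412.
  Update: phi_21 = phi_11 - phi_22 phi_11 = -0.0131 - (-0.237412)(-0.0131) = -0.01621.
Step k = 3:
  phi_33 = [rho(3) - phi_21 rho(2) - phi_22 rho(1)] / [1 - phi_21 rho(1) - phi_22 rho(2)]
    numerator   = 0.4929 - (-0.01621)(-0.2372) - (-0.237412)(-0.0131) = 0.48594486
    denominator = 1 - (-0.01621)(-0.0131) - (-0.237412)(-0.2372) = 0.94347344
  phi_33 = 0.48594486 / 0.94347344 = 0.5151.
Therefore phi_{33} = 0.5151.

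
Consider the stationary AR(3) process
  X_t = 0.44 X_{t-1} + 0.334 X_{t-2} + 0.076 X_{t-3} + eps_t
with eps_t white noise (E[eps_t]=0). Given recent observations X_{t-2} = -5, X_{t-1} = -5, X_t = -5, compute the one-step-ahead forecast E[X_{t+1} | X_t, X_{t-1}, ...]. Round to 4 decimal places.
E[X_{t+1} \mid \mathcal F_t] = -4.2500

For an AR(p) model X_t = c + sum_i phi_i X_{t-i} + eps_t, the
one-step-ahead conditional mean is
  E[X_{t+1} | X_t, ...] = c + sum_i phi_i X_{t+1-i}.
Substitute known values:
  E[X_{t+1} | ...] = (0.44) * (-5) + (0.334) * (-5) + (0.076) * (-5)
                   = -4.2500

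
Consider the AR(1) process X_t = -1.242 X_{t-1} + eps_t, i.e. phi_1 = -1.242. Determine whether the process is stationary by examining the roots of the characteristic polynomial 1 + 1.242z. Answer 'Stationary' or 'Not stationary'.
\text{Not stationary}

The AR(p) characteristic polynomial is P(z) = 1 + 1.242z.
Stationarity requires all roots to lie outside the unit circle, i.e. |z| > 1 for every root.
This is linear in z: 1 + (1.242) z = 0  =>  z = -1/(1.242) = -0.805153,  |z| = 0.805153.
Moduli of all roots: 0.8052.
All moduli strictly greater than 1? No.
Verdict: Not stationary.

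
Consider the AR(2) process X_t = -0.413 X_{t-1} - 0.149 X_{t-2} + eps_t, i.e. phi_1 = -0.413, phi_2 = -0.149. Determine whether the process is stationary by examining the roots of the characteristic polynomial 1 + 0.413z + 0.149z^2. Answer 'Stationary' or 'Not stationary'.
\text{Stationary}

The AR(p) characteristic polynomial is P(z) = 1 + 0.413z + 0.149z^2.
Stationarity requires all roots to lie outside the unit circle, i.e. |z| > 1 for every root.
Set 1 + (0.413) z + (0.149) z^2 = 0, i.e. a z^2 + b z + c = 0 with a = 0.149, b = 0.413, c = 1.
Discriminant D = b^2 - 4ac = (0.413)^2 - 4*(0.149)*1 = 0.170569 - (0.596) = -0.425431.
D < 0, so the roots are the complex-conjugate pair z = (-b +/- i sqrt(-D)) / (2a) = -1.3859 +/- 2.1888i.
For a conjugate pair |z|^2 = z * conj(z) = (product of roots) = c/a = 1/(0.149) = 6.711409, so |z| = sqrt(6.711409) = 2.5906 for both roots.
Moduli of all roots: 2.5906, 2.5906.
All moduli strictly greater than 1? Yes.
Verdict: Stationary.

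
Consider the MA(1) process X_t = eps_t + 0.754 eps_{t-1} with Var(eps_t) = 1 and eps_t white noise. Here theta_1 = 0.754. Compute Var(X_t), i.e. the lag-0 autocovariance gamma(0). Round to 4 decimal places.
\gamma(0) = 1.5685

For an MA(q) process X_t = eps_t + sum_i theta_i eps_{t-i} with
Var(eps_t) = sigma^2, the variance is
  gamma(0) = sigma^2 * (1 + sum_i theta_i^2).
  sum_i theta_i^2 = (0.754)^2 = 0.568516.
  gamma(0) = 1 * (1 + 0.568516) = 1 * 1.568516 = 1.568516, which rounds to 1.5685.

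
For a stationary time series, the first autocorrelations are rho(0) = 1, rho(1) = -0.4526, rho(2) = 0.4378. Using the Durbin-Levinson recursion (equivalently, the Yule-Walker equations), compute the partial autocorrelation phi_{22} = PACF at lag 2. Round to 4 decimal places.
\phi_{22} = 0.2930

The PACF at lag k is phi_{kk}, the last component of the solution
to the Yule-Walker system G_k phi = r_k where
  (G_k)_{ij} = rho(|i - j|), (r_k)_i = rho(i), i,j = 1..k.
Equivalently, Durbin-Levinson gives phi_{kk} iteratively:
  phi_{11} = rho(1)
  phi_{kk} = [rho(k) - sum_{j=1..k-1} phi_{k-1,j} rho(k-j)]
            / [1 - sum_{j=1..k-1} phi_{k-1,j} rho(j)],
  phi_{k,j} = phi_{k-1,j} - phi_{kk} phi_{k-1,k-j},  j = 1..k-1.
Step k = 1:
  phi_11 = rho(1) = -0.4526.
Step k = 2:
  phi_22 = [rho(2) - phi_11 rho(1)] / [1 - phi_11 rho(1)] = [0.4378 - (-0.4526)(-0.4526)] / [1 - (-0.4526)(-0.4526)]
         = 0.23295324 / 0.79515324 = 0.293.
Therefore phi_{22} = 0.2930.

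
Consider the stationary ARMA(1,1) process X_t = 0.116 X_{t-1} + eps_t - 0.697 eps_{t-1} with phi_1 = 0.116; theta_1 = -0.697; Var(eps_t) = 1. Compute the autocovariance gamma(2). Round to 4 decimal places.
\gamma(2) = -0.0628

Multiply the model equation by X_{t-k} and take expectations. With theta_0 = psi_0 = 1 and psi_j the MA(infinity) weights, this gives
  gamma(k) - sum_i phi_i gamma(k-i) = c_k,
  c_k = sigma^2 * sum_{j=k..q} theta_j psi_{j-k}   (c_k = 0 for k > q),
using gamma(-m) = gamma(m).
psi-weights needed (psi_j = theta_j + sum_i phi_i psi_{j-i}):
  psi_1 = theta_1 + phi_1 = -0.697 + (0.116) = -0.581
Right-hand sides:
  c_0 = sigma^2 (1 + theta_1 psi_1) = 1 * (1 + (-0.697)(-0.581)) = 1 * 1.404957 = 1.404957
  c_1 = sigma^2 theta_1 = 1 * (-0.697) = -0.697
  c_2 = 0
Equations for k = 0 and k = 1 (AR order 1):
  gamma(0) = phi_1 gamma(1) + c_0
  gamma(1) = phi_1 gamma(0) + c_1
Substituting the second into the first: gamma(0) (1 - phi_1^2) = c_0 + phi_1 c_1, so
  gamma(0) = (c_0 + phi_1 c_1) / (1 - phi_1^2) = (1.404957 + (0.116)(-0.697)) / (1 - (0.116)^2) = 1.324105 / 0.986544 = 1.342165.
  gamma(1) = phi_1 gamma(0) + c_1 = (0.116)(1.342165) + (-0.697) = -0.541309.
For k = 2 (> q): gamma(2) = phi_1 gamma(1) = (0.116)(-0.541309) = -0.062792.
Therefore gamma(2) = -0.0628 (to 4 decimal places).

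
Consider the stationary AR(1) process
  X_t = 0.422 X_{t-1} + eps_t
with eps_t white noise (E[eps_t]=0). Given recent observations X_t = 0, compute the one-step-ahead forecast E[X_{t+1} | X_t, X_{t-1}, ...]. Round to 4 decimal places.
E[X_{t+1} \mid \mathcal F_t] = 0.0000

For an AR(p) model X_t = c + sum_i phi_i X_{t-i} + eps_t, the
one-step-ahead conditional mean is
  E[X_{t+1} | X_t, ...] = c + sum_i phi_i X_{t+1-i}.
Substitute known values:
  E[X_{t+1} | ...] = (0.422) * (0)
                   = 0.0000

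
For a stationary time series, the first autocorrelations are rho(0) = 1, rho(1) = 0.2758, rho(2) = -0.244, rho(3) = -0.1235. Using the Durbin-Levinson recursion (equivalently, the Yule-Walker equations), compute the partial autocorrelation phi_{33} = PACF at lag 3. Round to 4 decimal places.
\phi_{33} = 0.0771

The PACF at lag k is phi_{kk}, the last component of the solution
to the Yule-Walker system G_k phi = r_k where
  (G_k)_{ij} = rho(|i - j|), (r_k)_i = rho(i), i,j = 1..k.
Equivalently, Durbin-Levinson gives phi_{kk} iteratively:
  phi_{11} = rho(1)
  phi_{kk} = [rho(k) - sum_{j=1..k-1} phi_{k-1,j} rho(k-j)]
            / [1 - sum_{j=1..k-1} phi_{k-1,j} rho(j)],
  phi_{k,j} = phi_{k-1,j} - phi_{kk} phi_{k-1,k-j},  j = 1..k-1.
Step k = 1:
  phi_11 = rho(1) = 0.2758.
Step k = 2:
  phi_22 = [rho(2) - phi_11 rho(1)] / [1 - phi_11 rho(1)] = [-0.244 - (0.2758)(0.2758)] / [1 - (0.2758)(0.2758)]
         = -0.32006564 / 0.92393436 = -0.346416.
  Update: phi_21 = phi_11 - phi_22 phi_11 = 0.2758 - (-0.346416)(0.2758) = 0.371342.
Step k = 3:
  phi_33 = [rho(3) - phi_21 rho(2) - phi_22 rho(1)] / [1 - phi_21 rho(1) - phi_22 rho(2)]
    numerator   = -0.1235 - (0.371342)(-0.244) - (-0.346416)(0.2758) = 0.06264886
    denominator = 1 - (0.371342)(0.2758) - (-0.346416)(-0.244) = 0.8130585
  phi_33 = 0.06264886 / 0.8130585 = 0.0771.
Therefore phi_{33} = 0.0771.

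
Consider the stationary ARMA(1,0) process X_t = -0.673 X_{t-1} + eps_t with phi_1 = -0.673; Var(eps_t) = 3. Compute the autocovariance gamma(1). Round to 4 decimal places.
\gamma(1) = -3.6906

Multiply the model equation by X_{t-k} and take expectations. With theta_0 = psi_0 = 1 and psi_j the MA(infinity) weights, this gives
  gamma(k) - sum_i phi_i gamma(k-i) = c_k,
  c_k = sigma^2 * sum_{j=k..q} theta_j psi_{j-k}   (c_k = 0 for k > q),
using gamma(-m) = gamma(m).
Pure AR (q = 0): c_0 = sigma^2 = 3, c_k = 0 for k >= 1.
Equations for k = 0 and k = 1 (AR order 1):
  gamma(0) = phi_1 gamma(1) + c_0
  gamma(1) = phi_1 gamma(0) + c_1
Substituting the second into the first: gamma(0) (1 - phi_1^2) = c_0 + phi_1 c_1, so
  gamma(0) = c_0 / (1 - phi_1^2) = 3 / (1 - (-0.673)^2) = 3 / 0.547071 = 5.483749.
  gamma(1) = phi_1 gamma(0) = (-0.673)(5.483749) = -3.690563.
Therefore gamma(1) = -3.6906 (to 4 decimal places).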